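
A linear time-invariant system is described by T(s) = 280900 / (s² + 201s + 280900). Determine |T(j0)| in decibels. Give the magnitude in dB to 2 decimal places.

0.00 dB

T(0) = 280900 / 280900 = 1
20 log₁₀(1) = 0.000 dB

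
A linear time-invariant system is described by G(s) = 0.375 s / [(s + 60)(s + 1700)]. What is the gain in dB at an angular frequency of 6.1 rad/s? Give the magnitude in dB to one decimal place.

|j6.1| = 6.1
|j6.1 + 60| = √(6.1² + 60²) = 60.31
|j6.1 + 1700| = √(6.1² + 1700²) = 1700
|G(j6.1)| = 0.375 × 6.1 / (60.31 × 1700) = 2.2311e-05
20 log₁₀(2.2311e-05) = -93.03 dB

-93.0 dB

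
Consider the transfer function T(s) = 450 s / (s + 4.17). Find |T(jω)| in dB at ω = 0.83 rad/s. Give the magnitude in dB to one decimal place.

|j0.83| = 0.83
|j0.83 + 4.17| = √(0.83² + 4.17²) = 4.252
|T(j0.83)| = 450 × 0.83 / 4.252 = 87.845
20 log₁₀(87.845) = 38.87 dB

38.9 dB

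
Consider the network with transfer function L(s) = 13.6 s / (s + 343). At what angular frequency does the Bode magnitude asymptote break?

343 rad s⁻¹

The single real pole at s = −343 gives a corner at ω = 343 rad s⁻¹.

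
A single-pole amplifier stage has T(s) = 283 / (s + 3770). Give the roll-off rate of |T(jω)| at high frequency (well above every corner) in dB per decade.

-20 dB/decade

With 0 zeros and 1 pole, the high-frequency asymptotic slope is 20 × (0 − 1) = -20 dB/decade.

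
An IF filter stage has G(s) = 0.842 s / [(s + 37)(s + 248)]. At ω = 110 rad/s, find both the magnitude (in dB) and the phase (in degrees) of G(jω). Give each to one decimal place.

|G| = -50.6 dB, ∠G = -5.3°

|j110| = 110
|j110 + 37| = √(110² + 37²) = 116.1
|j110 + 248| = √(110² + 248²) = 271.3
|G(j110)| = 0.842 × 110 / (116.1 × 271.3) = 0.0029416
20 log₁₀(0.0029416) = -50.63 dB
∠(j110) = 90.00°
∠(j110 + 37) = arctan(110/37) = 71.41°
∠(j110 + 248) = arctan(110/248) = 23.92°
∠G(j110) = 90.00° − (71.41° + 23.92°) = -5.33°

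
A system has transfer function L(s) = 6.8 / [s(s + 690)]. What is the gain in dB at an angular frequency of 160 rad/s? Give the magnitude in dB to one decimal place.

|j160 + 690| = √(160² + 690²) = 708.3
|j160| = 160
|L(j160)| = 6.8 / (708.3 × 160) = 6.0002e-05
20 log₁₀(6.0002e-05) = -84.44 dB

-84.4 dB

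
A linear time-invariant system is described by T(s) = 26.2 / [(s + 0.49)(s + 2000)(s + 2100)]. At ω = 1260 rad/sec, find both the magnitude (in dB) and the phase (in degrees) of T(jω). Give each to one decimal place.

|j1260 + 0.49| = √(1260² + 0.49²) = 1260
|j1260 + 2000| = √(1260² + 2000²) = 2364
|j1260 + 2100| = √(1260² + 2100²) = 2449
|T(j1260)| = 26.2 / (1260 × 2364 × 2449) = 3.5919e-09
20 log₁₀(3.5919e-09) = -168.89 dB
∠(j1260 + 0.49) = arctan(1260/0.49) = 89.98°
∠(j1260 + 2000) = arctan(1260/2000) = 32.21°
∠(j1260 + 2100) = arctan(1260/2100) = 30.96°
∠T(j1260) = − (89.98° + 32.21° + 30.96°) = -153.15°

|T| = -168.9 dB, ∠T = -153.2°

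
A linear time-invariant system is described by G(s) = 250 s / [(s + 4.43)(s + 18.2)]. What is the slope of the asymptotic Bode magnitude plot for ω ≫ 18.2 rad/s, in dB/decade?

-20 dB/decade

With 1 zero and 2 poles, the high-frequency asymptotic slope is 20 × (1 − 2) = -20 dB/decade.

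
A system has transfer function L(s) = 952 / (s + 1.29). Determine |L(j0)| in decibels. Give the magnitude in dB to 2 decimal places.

L(0) = 952 / 1.29 = 737.98
20 log₁₀(737.98) = 57.361 dB

57.36 dB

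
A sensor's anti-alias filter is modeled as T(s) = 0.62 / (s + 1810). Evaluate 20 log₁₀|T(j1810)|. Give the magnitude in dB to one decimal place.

|j1810 + 1810| = √(1810² + 1810²) = 2560
|T(j1810)| = 0.62 / 2560 = 0.00024221
20 log₁₀(0.00024221) = -72.32 dB

-72.3 dB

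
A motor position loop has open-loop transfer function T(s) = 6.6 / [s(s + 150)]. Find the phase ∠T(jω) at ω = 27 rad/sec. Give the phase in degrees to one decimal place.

-100.2°

∠(j27 + 150) = arctan(27/150) = 10.20°
∠(j27) = 90.00°
∠T(j27) = − (10.20° + 90.00°) = -100.20°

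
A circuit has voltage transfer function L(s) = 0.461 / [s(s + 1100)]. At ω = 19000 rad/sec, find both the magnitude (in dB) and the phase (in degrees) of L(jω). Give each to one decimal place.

|j19000 + 1100| = √(19000² + 1100²) = 1.903e+04
|j19000| = 1.9e+04
|L(j19000)| = 0.461 / (1.903e+04 × 1.9e+04) = 1.2749e-09
20 log₁₀(1.2749e-09) = -177.89 dB
∠(j19000 + 1100) = arctan(19000/1100) = 86.69°
∠(j19000) = 90.00°
∠L(j19000) = − (86.69° + 90.00°) = -176.69°

|L| = -177.9 dB, ∠L = -176.7 deg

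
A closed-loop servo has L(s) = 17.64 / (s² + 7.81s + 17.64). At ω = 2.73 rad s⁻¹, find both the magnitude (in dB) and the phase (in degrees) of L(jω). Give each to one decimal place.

|(j2.73)² + 7.81(j2.73) + 17.64| = |10.187 + j21.321| = 23.63
|L(j2.73)| = 17.64 / 23.63 = 0.74651
20 log₁₀(0.74651) = -2.54 dB
∠[(j2.73)² + 7.81(j2.73) + 17.64] = ∠[10.187 + j21.321] = 64.46°
∠L(j2.73) = −64.46° = -64.46°

|L| = -2.5 dB, ∠L = -64.5°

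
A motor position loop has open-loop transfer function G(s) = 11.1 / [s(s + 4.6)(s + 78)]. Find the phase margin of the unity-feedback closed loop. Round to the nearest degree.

Gain crossover: |G(jω)| = 1 at ω ≈ 0.0309 rad s⁻¹.
∠G(j0.0309) = −90° − arctan(0.0309/4.6) − arctan(0.0309/78) ≈ -90.41°
PM = 180° + (-90.41°) = 89.59°

90°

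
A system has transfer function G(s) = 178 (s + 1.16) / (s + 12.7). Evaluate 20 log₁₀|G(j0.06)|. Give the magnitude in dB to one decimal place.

24.2 dB

|j0.06 + 1.16| = √(0.06² + 1.16²) = 1.162
|j0.06 + 12.7| = √(0.06² + 12.7²) = 12.7
|G(j0.06)| = 178 × 1.162 / 12.7 = 16.28
20 log₁₀(16.28) = 24.23 dB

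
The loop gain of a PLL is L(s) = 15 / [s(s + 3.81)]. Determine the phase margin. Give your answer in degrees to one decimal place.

51.2°

Gain crossover: |L(jω)| = 1 at ω ≈ 3.07 rad/sec.
∠L(j3.07) = −90° − arctan(3.07/3.81) ≈ -128.83°
PM = 180° + (-128.83°) = 51.17°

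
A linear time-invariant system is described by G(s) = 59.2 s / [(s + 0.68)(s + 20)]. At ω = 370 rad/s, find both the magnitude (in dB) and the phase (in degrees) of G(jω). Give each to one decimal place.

|j370| = 370
|j370 + 0.68| = √(370² + 0.68²) = 370
|j370 + 20| = √(370² + 20²) = 370.5
|G(j370)| = 59.2 × 370 / (370 × 370.5) = 0.15977
20 log₁₀(0.15977) = -15.93 dB
∠(j370) = 90.00°
∠(j370 + 0.68) = arctan(370/0.68) = 89.89°
∠(j370 + 20) = arctan(370/20) = 86.91°
∠G(j370) = 90.00° − (89.89° + 86.91°) = -86.80°

|G| = -15.9 dB, ∠G = -86.8°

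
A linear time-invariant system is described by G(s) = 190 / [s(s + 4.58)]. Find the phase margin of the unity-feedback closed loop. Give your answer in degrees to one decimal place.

18.9°

Gain crossover: |G(jω)| = 1 at ω ≈ 13.4 rad/s.
∠G(j13.4) = −90° − arctan(13.4/4.58) ≈ -161.14°
PM = 180° + (-161.14°) = 18.86°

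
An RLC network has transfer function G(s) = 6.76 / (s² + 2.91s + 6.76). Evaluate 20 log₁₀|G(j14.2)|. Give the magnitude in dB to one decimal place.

|(j14.2)² + 2.91(j14.2) + 6.76| = |-194.88 + j41.322| = 199.2
|G(j14.2)| = 6.76 / 199.2 = 0.033934
20 log₁₀(0.033934) = -29.39 dB

-29.4 dB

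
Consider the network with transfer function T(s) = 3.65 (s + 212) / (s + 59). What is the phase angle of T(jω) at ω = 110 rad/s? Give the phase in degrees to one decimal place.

-34.4°

∠(j110 + 212) = arctan(110/212) = 27.42°
∠(j110 + 59) = arctan(110/59) = 61.79°
∠T(j110) = 27.42° − 61.79° = -34.37°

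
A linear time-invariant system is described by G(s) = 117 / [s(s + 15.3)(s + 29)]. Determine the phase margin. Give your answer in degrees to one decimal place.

88.5 deg

Gain crossover: |G(jω)| = 1 at ω ≈ 0.264 rad/s.
∠G(j0.264) = −90° − arctan(0.264/15.3) − arctan(0.264/29) ≈ -91.51°
PM = 180° + (-91.51°) = 88.49°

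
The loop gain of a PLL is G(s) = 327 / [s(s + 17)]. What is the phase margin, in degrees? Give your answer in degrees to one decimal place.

49.4°

Gain crossover: |G(jω)| = 1 at ω ≈ 14.6 rad s⁻¹.
∠G(j14.6) = −90° − arctan(14.6/17) ≈ -130.65°
PM = 180° + (-130.65°) = 49.35°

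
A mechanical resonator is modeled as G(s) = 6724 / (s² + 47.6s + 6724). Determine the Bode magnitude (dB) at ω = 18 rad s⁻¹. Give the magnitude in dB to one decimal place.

|(j18)² + 47.6(j18) + 6724| = |6400 + j856.8| = 6457
|G(j18)| = 6724 / 6457 = 1.0413
20 log₁₀(1.0413) = 0.35 dB

0.4 dB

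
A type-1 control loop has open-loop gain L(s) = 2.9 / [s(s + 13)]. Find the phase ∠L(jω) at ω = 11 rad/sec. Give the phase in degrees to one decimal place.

∠(j11 + 13) = arctan(11/13) = 40.24°
∠(j11) = 90.00°
∠L(j11) = − (40.24° + 90.00°) = -130.24°

-130.2 deg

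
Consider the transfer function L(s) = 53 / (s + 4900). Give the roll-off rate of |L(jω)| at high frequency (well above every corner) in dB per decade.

With 0 zeros and 1 pole, the high-frequency asymptotic slope is 20 × (0 − 1) = -20 dB/decade.

-20 dB/decade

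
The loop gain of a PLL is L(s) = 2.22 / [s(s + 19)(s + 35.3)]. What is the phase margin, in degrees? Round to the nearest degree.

Gain crossover: |L(jω)| = 1 at ω ≈ 0.00331 rad s⁻¹.
∠L(j0.00331) = −90° − arctan(0.00331/19) − arctan(0.00331/35.3) ≈ -90.02°
PM = 180° + (-90.02°) = 89.98°

90°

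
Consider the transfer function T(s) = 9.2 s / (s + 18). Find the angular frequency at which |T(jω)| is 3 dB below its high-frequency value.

18 rad s⁻¹

For a single-pole high-pass, the −3 dB point is at the pole: ω = 18 rad s⁻¹.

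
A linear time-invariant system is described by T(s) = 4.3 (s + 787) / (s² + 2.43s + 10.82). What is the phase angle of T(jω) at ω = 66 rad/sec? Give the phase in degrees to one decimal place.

∠(j66 + 787) = arctan(66/787) = 4.79°
∠[(j66)² + 2.43(j66) + 10.82] = ∠[-4345.2 + j160.38] = 177.89°
∠T(j66) = 4.79° − 177.89° = -173.09°

-173.1 deg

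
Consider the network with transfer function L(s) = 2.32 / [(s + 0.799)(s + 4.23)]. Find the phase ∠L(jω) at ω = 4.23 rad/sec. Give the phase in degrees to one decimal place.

∠(j4.23 + 0.799) = arctan(4.23/0.799) = 79.30°
∠(j4.23 + 4.23) = arctan(4.23/4.23) = 45.00°
∠L(j4.23) = − (79.30° + 45.00°) = -124.30°

-124.3°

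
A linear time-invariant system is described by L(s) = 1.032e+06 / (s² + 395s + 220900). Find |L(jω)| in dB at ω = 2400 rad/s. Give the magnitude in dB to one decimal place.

|(j2400)² + 395(j2400) + 220900| = |-5.5391e+06 + j9.48e+05| = 5.62e+06
|L(j2400)| = 1.032e+06 / 5.62e+06 = 0.18364
20 log₁₀(0.18364) = -14.72 dB

-14.7 dB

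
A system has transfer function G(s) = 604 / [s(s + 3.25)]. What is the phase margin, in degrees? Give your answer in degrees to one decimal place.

7.6°

Gain crossover: |G(jω)| = 1 at ω ≈ 24.5 rad/s.
∠G(j24.5) = −90° − arctan(24.5/3.25) ≈ -172.43°
PM = 180° + (-172.43°) = 7.57°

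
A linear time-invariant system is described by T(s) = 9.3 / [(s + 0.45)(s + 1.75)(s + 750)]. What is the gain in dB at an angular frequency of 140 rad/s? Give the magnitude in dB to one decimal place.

-124.1 dB

|j140 + 0.45| = √(140² + 0.45²) = 140
|j140 + 1.75| = √(140² + 1.75²) = 140
|j140 + 750| = √(140² + 750²) = 763
|T(j140)| = 9.3 / (140 × 140 × 763) = 6.2186e-07
20 log₁₀(6.2186e-07) = -124.13 dB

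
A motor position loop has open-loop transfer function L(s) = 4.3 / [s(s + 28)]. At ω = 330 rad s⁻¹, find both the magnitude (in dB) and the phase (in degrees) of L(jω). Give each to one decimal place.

|L| = -88.1 dB, ∠L = -175.2°

|j330 + 28| = √(330² + 28²) = 331.2
|j330| = 330
|L(j330)| = 4.3 / (331.2 × 330) = 3.9344e-05
20 log₁₀(3.9344e-05) = -88.10 dB
∠(j330 + 28) = arctan(330/28) = 85.15°
∠(j330) = 90.00°
∠L(j330) = − (85.15° + 90.00°) = -175.15°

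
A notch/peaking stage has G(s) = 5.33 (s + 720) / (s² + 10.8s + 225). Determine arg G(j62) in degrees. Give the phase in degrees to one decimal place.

-164.6°

∠(j62 + 720) = arctan(62/720) = 4.92°
∠[(j62)² + 10.8(j62) + 225] = ∠[-3619 + j669.6] = 169.52°
∠G(j62) = 4.92° − 169.52° = -164.60°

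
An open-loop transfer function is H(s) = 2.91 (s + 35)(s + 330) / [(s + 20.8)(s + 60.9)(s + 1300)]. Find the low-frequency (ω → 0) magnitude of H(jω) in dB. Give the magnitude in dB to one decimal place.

H(0) = 2.91 × 35 × 330 / (20.8 × 60.9 × 1300) = 0.02041
20 log₁₀(0.02041) = -33.80 dB

-33.8 dB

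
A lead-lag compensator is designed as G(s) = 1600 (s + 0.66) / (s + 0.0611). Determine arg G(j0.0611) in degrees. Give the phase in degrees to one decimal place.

∠(j0.0611 + 0.66) = arctan(0.0611/0.66) = 5.29°
∠(j0.0611 + 0.0611) = arctan(0.0611/0.0611) = 45.00°
∠G(j0.0611) = 5.29° − 45.00° = -39.71°

-39.7°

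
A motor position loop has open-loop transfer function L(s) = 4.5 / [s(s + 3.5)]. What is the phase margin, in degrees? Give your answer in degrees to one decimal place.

Gain crossover: |L(jω)| = 1 at ω ≈ 1.21 rad/s.
∠L(j1.21) = −90° − arctan(1.21/3.5) ≈ -109.14°
PM = 180° + (-109.14°) = 70.86°

70.9°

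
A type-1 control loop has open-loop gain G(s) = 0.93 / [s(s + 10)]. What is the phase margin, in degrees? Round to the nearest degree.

Gain crossover: |G(jω)| = 1 at ω ≈ 0.093 rad/s.
∠G(j0.093) = −90° − arctan(0.093/10) ≈ -90.53°
PM = 180° + (-90.53°) = 89.47°

89°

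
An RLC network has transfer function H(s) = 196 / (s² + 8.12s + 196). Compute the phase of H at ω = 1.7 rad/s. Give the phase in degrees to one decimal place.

-4.1°

∠[(j1.7)² + 8.12(j1.7) + 196] = ∠[193.11 + j13.804] = 4.09°
∠H(j1.7) = −4.09° = -4.09°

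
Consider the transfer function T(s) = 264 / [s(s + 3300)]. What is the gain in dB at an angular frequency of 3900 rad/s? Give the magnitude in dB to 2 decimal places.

-97.56 dB

|j3900 + 3300| = √(3900² + 3300²) = 5109
|j3900| = 3900
|T(j3900)| = 264 / (5109 × 3900) = 1.325e-05
20 log₁₀(1.325e-05) = -97.556 dB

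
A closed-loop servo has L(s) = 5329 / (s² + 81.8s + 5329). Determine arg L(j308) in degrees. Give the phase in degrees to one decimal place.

-164.3°

∠[(j308)² + 81.8(j308) + 5329] = ∠[-89535 + j25194] = 164.28°
∠L(j308) = −164.28° = -164.28°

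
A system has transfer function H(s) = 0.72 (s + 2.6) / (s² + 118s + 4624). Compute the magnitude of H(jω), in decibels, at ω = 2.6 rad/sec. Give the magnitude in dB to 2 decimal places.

-64.85 dB

|j2.6 + 2.6| = √(2.6² + 2.6²) = 3.677
|(j2.6)² + 118(j2.6) + 4624| = |4617.2 + j306.8| = 4627
|H(j2.6)| = 0.72 × 3.677 / 4627 = 0.00057211
20 log₁₀(0.00057211) = -64.850 dB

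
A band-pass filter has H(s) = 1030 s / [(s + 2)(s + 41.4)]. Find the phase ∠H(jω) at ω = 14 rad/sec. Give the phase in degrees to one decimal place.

-10.6°

∠(j14) = 90.00°
∠(j14 + 2) = arctan(14/2) = 81.87°
∠(j14 + 41.4) = arctan(14/41.4) = 18.68°
∠H(j14) = 90.00° − (81.87° + 18.68°) = -10.55°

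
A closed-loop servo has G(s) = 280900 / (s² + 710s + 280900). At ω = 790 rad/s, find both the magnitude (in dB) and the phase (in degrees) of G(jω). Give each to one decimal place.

|G| = -7.4 dB, ∠G = -121.5 deg

|(j790)² + 710(j790) + 280900| = |-3.432e+05 + j5.609e+05| = 6.576e+05
|G(j790)| = 280900 / 6.576e+05 = 0.42718
20 log₁₀(0.42718) = -7.39 dB
∠[(j790)² + 710(j790) + 280900] = ∠[-3.432e+05 + j5.609e+05] = 121.46°
∠G(j790) = −121.46° = -121.46°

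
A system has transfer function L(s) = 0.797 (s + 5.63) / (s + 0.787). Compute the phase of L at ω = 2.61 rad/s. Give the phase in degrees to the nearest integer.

∠(j2.61 + 5.63) = arctan(2.61/5.63) = 24.87°
∠(j2.61 + 0.787) = arctan(2.61/0.787) = 73.22°
∠L(j2.61) = 24.87° − 73.22° = -48.35°

-48 deg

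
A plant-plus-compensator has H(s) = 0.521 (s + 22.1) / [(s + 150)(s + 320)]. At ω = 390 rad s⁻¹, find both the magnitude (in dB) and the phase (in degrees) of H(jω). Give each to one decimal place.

|H| = -60.3 dB, ∠H = -32.8°

|j390 + 22.1| = √(390² + 22.1²) = 390.6
|j390 + 150| = √(390² + 150²) = 417.9
|j390 + 320| = √(390² + 320²) = 504.5
|H(j390)| = 0.521 × 390.6 / (417.9 × 504.5) = 0.00096546
20 log₁₀(0.00096546) = -60.31 dB
∠(j390 + 22.1) = arctan(390/22.1) = 86.76°
∠(j390 + 150) = arctan(390/150) = 68.96°
∠(j390 + 320) = arctan(390/320) = 50.63°
∠H(j390) = 86.76° − (68.96° + 50.63°) = -32.84°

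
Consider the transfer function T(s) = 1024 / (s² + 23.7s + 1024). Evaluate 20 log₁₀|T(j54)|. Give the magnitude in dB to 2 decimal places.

|(j54)² + 23.7(j54) + 1024| = |-1892 + j1279.8| = 2284
|T(j54)| = 1024 / 2284 = 0.4483
20 log₁₀(0.4483) = -6.969 dB

-6.97 dB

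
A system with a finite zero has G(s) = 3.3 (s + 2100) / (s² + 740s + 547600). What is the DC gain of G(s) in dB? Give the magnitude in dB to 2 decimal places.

G(0) = 3.3 × 2100 / 547600 = 0.012655
20 log₁₀(0.012655) = -37.955 dB

-37.95 dB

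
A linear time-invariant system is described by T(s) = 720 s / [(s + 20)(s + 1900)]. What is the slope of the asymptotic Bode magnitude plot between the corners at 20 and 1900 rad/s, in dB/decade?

In this band the factors already past their corner are: 1 differentiator zero, pole at 20; net slope = 0 dB/decade.

0 dB/decade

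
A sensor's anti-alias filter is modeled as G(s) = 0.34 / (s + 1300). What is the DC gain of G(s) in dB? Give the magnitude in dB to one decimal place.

G(0) = 0.34 / 1300 = 0.00026154
20 log₁₀(0.00026154) = -71.65 dB

-71.6 dB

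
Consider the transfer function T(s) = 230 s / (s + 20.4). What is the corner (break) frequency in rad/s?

20.4 rad/s

The single real pole at s = −20.4 gives a corner at ω = 20.4 rad/s.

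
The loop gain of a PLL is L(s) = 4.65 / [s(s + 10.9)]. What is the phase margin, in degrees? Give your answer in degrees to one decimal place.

87.8°

Gain crossover: |L(jω)| = 1 at ω ≈ 0.426 rad s⁻¹.
∠L(j0.426) = −90° − arctan(0.426/10.9) ≈ -92.24°
PM = 180° + (-92.24°) = 87.76°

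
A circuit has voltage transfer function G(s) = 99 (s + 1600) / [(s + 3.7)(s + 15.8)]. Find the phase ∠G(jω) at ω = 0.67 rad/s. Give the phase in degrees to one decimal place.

∠(j0.67 + 1600) = arctan(0.67/1600) = 0.02°
∠(j0.67 + 3.7) = arctan(0.67/3.7) = 10.26°
∠(j0.67 + 15.8) = arctan(0.67/15.8) = 2.43°
∠G(j0.67) = 0.02° − (10.26° + 2.43°) = -12.67°

-12.7 deg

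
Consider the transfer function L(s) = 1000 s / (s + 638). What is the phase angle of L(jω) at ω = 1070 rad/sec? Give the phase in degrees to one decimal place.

∠(j1070) = 90.00°
∠(j1070 + 638) = arctan(1070/638) = 59.19°
∠L(j1070) = 90.00° − 59.19° = 30.81°

30.8°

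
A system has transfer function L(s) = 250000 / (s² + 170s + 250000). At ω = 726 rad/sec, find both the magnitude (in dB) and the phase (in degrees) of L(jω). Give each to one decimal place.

|L| = -1.7 dB, ∠L = -156.0°

|(j726)² + 170(j726) + 250000| = |-2.7708e+05 + j1.2342e+05| = 3.033e+05
|L(j726)| = 250000 / 3.033e+05 = 0.82421
20 log₁₀(0.82421) = -1.68 dB
∠[(j726)² + 170(j726) + 250000] = ∠[-2.7708e+05 + j1.2342e+05] = 155.99°
∠L(j726) = −155.99° = -155.99°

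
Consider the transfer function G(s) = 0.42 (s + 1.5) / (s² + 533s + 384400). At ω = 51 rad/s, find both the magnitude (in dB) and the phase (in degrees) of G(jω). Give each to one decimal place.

|G| = -85.0 dB, ∠G = 84.2°

|j51 + 1.5| = √(51² + 1.5²) = 51.02
|(j51)² + 533(j51) + 384400| = |3.818e+05 + j27183| = 3.828e+05
|G(j51)| = 0.42 × 51.02 / 3.828e+05 = 5.5985e-05
20 log₁₀(5.5985e-05) = -85.04 dB
∠(j51 + 1.5) = arctan(51/1.5) = 88.32°
∠[(j51)² + 533(j51) + 384400] = ∠[3.818e+05 + j27183] = 4.07°
∠G(j51) = 88.32° − 4.07° = 84.24°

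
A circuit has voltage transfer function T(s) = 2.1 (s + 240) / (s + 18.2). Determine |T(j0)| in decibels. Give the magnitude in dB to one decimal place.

T(0) = 2.1 × 240 / 18.2 = 27.692
20 log₁₀(27.692) = 28.85 dB

28.8 dB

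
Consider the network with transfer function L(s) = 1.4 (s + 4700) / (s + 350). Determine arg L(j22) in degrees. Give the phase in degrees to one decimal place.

∠(j22 + 4700) = arctan(22/4700) = 0.27°
∠(j22 + 350) = arctan(22/350) = 3.60°
∠L(j22) = 0.27° − 3.60° = -3.33°

-3.3 deg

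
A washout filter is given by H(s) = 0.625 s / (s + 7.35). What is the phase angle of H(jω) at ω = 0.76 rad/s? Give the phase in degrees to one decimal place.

84.1°

∠(j0.76) = 90.00°
∠(j0.76 + 7.35) = arctan(0.76/7.35) = 5.90°
∠H(j0.76) = 90.00° − 5.90° = 84.10°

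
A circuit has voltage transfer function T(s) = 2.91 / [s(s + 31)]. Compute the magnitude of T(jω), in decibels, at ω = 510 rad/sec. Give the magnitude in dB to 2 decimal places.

-99.04 dB

|j510 + 31| = √(510² + 31²) = 510.9
|j510| = 510
|T(j510)| = 2.91 / (510.9 × 510) = 1.1167e-05
20 log₁₀(1.1167e-05) = -99.041 dB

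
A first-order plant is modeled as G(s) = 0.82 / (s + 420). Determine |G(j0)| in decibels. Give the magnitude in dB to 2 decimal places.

-54.19 dB

G(0) = 0.82 / 420 = 0.0019524
20 log₁₀(0.0019524) = -54.189 dB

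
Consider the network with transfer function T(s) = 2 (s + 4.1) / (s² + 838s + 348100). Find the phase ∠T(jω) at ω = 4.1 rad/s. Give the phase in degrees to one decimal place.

44.4°

∠(j4.1 + 4.1) = arctan(4.1/4.1) = 45.00°
∠[(j4.1)² + 838(j4.1) + 348100] = ∠[3.4808e+05 + j3435.8] = 0.57°
∠T(j4.1) = 45.00° − 0.57° = 44.43°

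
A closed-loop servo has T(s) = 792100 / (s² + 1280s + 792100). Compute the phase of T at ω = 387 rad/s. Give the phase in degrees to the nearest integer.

∠[(j387)² + 1280(j387) + 792100] = ∠[6.4233e+05 + j4.9536e+05] = 37.64°
∠T(j387) = −37.64° = -37.64°

-38°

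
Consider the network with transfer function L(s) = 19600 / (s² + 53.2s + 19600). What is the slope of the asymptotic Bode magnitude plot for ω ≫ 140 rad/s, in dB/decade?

-40 dB/decade

With 0 zeros and 2 poles, the high-frequency asymptotic slope is 20 × (0 − 2) = -40 dB/decade.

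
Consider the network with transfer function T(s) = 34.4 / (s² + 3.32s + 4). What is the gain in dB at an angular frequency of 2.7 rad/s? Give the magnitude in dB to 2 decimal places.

|(j2.7)² + 3.32(j2.7) + 4| = |-3.29 + j8.964| = 9.549
|T(j2.7)| = 34.4 / 9.549 = 3.6026
20 log₁₀(3.6026) = 11.132 dB

11.13 dB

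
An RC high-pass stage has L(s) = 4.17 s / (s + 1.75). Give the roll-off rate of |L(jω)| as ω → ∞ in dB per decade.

0 dB/decade

With 1 zero and 1 pole, the high-frequency asymptotic slope is 20 × (1 − 1) = 0 dB/decade.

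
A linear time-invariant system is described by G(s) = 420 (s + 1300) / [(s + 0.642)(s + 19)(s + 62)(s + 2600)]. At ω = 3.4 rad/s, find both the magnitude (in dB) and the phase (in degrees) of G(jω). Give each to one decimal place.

|G| = -25.9 dB, ∠G = -92.5 deg

|j3.4 + 1300| = √(3.4² + 1300²) = 1300
|j3.4 + 0.642| = √(3.4² + 0.642²) = 3.46
|j3.4 + 19| = √(3.4² + 19²) = 19.3
|j3.4 + 62| = √(3.4² + 62²) = 62.09
|j3.4 + 2600| = √(3.4² + 2600²) = 2600
|G(j3.4)| = 420 × 1300 / (3.46 × 19.3 × 62.09 × 2600) = 0.05064
20 log₁₀(0.05064) = -25.91 dB
∠(j3.4 + 1300) = arctan(3.4/1300) = 0.15°
∠(j3.4 + 0.642) = arctan(3.4/0.642) = 79.31°
∠(j3.4 + 19) = arctan(3.4/19) = 10.15°
∠(j3.4 + 62) = arctan(3.4/62) = 3.14°
∠(j3.4 + 2600) = arctan(3.4/2600) = 0.07°
∠G(j3.4) = 0.15° − (79.31° + 10.15° + 3.14° + 0.07°) = -92.52°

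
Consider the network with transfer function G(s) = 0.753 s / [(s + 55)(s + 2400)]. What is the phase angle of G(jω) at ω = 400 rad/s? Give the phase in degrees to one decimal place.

∠(j400) = 90.00°
∠(j400 + 55) = arctan(400/55) = 82.17°
∠(j400 + 2400) = arctan(400/2400) = 9.46°
∠G(j400) = 90.00° − (82.17° + 9.46°) = -1.63°

-1.6 deg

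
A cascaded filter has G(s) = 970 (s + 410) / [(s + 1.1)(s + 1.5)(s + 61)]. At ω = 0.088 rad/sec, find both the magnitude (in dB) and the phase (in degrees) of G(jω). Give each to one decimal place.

|G| = 71.9 dB, ∠G = -8.0°

|j0.088 + 410| = √(0.088² + 410²) = 410
|j0.088 + 1.1| = √(0.088² + 1.1²) = 1.104
|j0.088 + 1.5| = √(0.088² + 1.5²) = 1.503
|j0.088 + 61| = √(0.088² + 61²) = 61
|G(j0.088)| = 970 × 410 / (1.104 × 1.503 × 61) = 3932
20 log₁₀(3932) = 71.89 dB
∠(j0.088 + 410) = arctan(0.088/410) = 0.01°
∠(j0.088 + 1.1) = arctan(0.088/1.1) = 4.57°
∠(j0.088 + 1.5) = arctan(0.088/1.5) = 3.36°
∠(j0.088 + 61) = arctan(0.088/61) = 0.08°
∠G(j0.088) = 0.01° − (4.57° + 3.36° + 0.08°) = -8.00°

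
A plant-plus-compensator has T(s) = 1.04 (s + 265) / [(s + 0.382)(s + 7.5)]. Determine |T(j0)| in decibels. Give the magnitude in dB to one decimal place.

39.7 dB

T(0) = 1.04 × 265 / (0.382 × 7.5) = 96.195
20 log₁₀(96.195) = 39.66 dB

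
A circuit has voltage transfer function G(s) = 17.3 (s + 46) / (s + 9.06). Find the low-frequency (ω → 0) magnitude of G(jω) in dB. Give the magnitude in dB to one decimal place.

38.9 dB

G(0) = 17.3 × 46 / 9.06 = 87.837
20 log₁₀(87.837) = 38.87 dB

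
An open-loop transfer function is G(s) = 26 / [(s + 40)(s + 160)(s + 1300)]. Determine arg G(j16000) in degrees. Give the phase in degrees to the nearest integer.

∠(j16000 + 40) = arctan(16000/40) = 89.86°
∠(j16000 + 160) = arctan(16000/160) = 89.43°
∠(j16000 + 1300) = arctan(16000/1300) = 85.35°
∠G(j16000) = − (89.86° + 89.43° + 85.35°) = -264.64°

-265°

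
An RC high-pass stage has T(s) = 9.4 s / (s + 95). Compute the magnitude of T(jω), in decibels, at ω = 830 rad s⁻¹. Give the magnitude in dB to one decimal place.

|j830| = 830
|j830 + 95| = √(830² + 95²) = 835.4
|T(j830)| = 9.4 × 830 / 835.4 = 9.339
20 log₁₀(9.339) = 19.41 dB

19.4 dB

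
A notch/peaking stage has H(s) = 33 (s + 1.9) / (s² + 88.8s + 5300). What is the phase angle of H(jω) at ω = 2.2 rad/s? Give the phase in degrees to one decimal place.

47.1°

∠(j2.2 + 1.9) = arctan(2.2/1.9) = 49.18°
∠[(j2.2)² + 88.8(j2.2) + 5300] = ∠[5295.2 + j195.36] = 2.11°
∠H(j2.2) = 49.18° − 2.11° = 47.07°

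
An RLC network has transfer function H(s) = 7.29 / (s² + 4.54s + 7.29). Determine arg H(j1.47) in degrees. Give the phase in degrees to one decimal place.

-52.5 deg

∠[(j1.47)² + 4.54(j1.47) + 7.29] = ∠[5.1291 + j6.6738] = 52.46°
∠H(j1.47) = −52.46° = -52.46°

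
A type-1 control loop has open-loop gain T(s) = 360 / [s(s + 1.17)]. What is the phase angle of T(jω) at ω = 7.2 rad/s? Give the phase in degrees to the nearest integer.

-171°

∠(j7.2 + 1.17) = arctan(7.2/1.17) = 80.77°
∠(j7.2) = 90.00°
∠T(j7.2) = − (80.77° + 90.00°) = -170.77°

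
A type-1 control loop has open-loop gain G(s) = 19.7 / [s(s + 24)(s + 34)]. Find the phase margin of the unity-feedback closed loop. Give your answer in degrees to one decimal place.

89.9°

Gain crossover: |G(jω)| = 1 at ω ≈ 0.0241 rad s⁻¹.
∠G(j0.0241) = −90° − arctan(0.0241/24) − arctan(0.0241/34) ≈ -90.10°
PM = 180° + (-90.10°) = 89.90°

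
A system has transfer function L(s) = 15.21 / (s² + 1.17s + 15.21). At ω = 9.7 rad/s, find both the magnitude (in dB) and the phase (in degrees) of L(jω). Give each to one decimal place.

|L| = -14.4 dB, ∠L = -171.8 deg

|(j9.7)² + 1.17(j9.7) + 15.21| = |-78.88 + j11.349| = 79.69
|L(j9.7)| = 15.21 / 79.69 = 0.19086
20 log₁₀(0.19086) = -14.39 dB
∠[(j9.7)² + 1.17(j9.7) + 15.21] = ∠[-78.88 + j11.349] = 171.81°
∠L(j9.7) = −171.81° = -171.81°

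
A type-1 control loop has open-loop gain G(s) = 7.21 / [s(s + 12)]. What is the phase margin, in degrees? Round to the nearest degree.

Gain crossover: |G(jω)| = 1 at ω ≈ 0.6 rad/s.
∠G(j0.6) = −90° − arctan(0.6/12) ≈ -92.86°
PM = 180° + (-92.86°) = 87.14°

87 deg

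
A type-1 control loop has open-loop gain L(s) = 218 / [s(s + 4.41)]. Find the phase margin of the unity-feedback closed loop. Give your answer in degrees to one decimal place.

17.0 deg

Gain crossover: |L(jω)| = 1 at ω ≈ 14.4 rad/sec.
∠L(j14.4) = −90° − arctan(14.4/4.41) ≈ -163.02°
PM = 180° + (-163.02°) = 16.98°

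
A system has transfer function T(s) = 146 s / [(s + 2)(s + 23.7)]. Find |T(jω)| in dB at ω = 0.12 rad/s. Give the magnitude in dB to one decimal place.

-8.7 dB

|j0.12| = 0.12
|j0.12 + 2| = √(0.12² + 2²) = 2.004
|j0.12 + 23.7| = √(0.12² + 23.7²) = 23.7
|T(j0.12)| = 146 × 0.12 / (2.004 × 23.7) = 0.36895
20 log₁₀(0.36895) = -8.66 dB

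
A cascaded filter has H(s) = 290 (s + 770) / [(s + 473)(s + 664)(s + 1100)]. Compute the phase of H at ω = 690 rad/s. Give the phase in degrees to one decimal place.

∠(j690 + 770) = arctan(690/770) = 41.86°
∠(j690 + 473) = arctan(690/473) = 55.57°
∠(j690 + 664) = arctan(690/664) = 46.10°
∠(j690 + 1100) = arctan(690/1100) = 32.10°
∠H(j690) = 41.86° − (55.57° + 46.10° + 32.10°) = -91.90°

-91.9 deg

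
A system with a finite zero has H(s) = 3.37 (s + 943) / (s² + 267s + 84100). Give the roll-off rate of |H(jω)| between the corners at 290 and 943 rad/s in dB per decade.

In this band the factors already past their corner are: complex pole pair at ωₙ ≈ 290; net slope = -40 dB/decade.

-40 dB/decade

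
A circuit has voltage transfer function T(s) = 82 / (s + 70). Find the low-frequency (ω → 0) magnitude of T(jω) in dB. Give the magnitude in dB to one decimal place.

T(0) = 82 / 70 = 1.1714
20 log₁₀(1.1714) = 1.37 dB

1.4 dB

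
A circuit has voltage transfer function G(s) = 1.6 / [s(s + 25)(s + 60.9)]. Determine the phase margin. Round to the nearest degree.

90°

Gain crossover: |G(jω)| = 1 at ω ≈ 0.00105 rad/s.
∠G(j0.00105) = −90° − arctan(0.00105/25) − arctan(0.00105/60.9) ≈ -90.00°
PM = 180° + (-90.00°) = 90.00°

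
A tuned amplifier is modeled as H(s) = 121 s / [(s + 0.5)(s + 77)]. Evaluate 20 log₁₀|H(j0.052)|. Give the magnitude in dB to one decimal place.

-15.8 dB

|j0.052| = 0.052
|j0.052 + 0.5| = √(0.052² + 0.5²) = 0.5027
|j0.052 + 77| = √(0.052² + 77²) = 77
|H(j0.052)| = 121 × 0.052 / (0.5027 × 77) = 0.16255
20 log₁₀(0.16255) = -15.78 dB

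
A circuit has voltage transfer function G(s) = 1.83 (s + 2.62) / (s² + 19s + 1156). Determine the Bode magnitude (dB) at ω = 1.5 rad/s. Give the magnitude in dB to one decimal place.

-46.4 dB

|j1.5 + 2.62| = √(1.5² + 2.62²) = 3.019
|(j1.5)² + 19(j1.5) + 1156| = |1153.8 + j28.5| = 1154
|G(j1.5)| = 1.83 × 3.019 / 1154 = 0.0047871
20 log₁₀(0.0047871) = -46.40 dB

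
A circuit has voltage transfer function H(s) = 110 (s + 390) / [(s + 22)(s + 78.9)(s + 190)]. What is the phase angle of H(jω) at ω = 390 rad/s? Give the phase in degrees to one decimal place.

-184.4°

∠(j390 + 390) = arctan(390/390) = 45.00°
∠(j390 + 22) = arctan(390/22) = 86.77°
∠(j390 + 78.9) = arctan(390/78.9) = 78.56°
∠(j390 + 190) = arctan(390/190) = 64.03°
∠H(j390) = 45.00° − (86.77° + 78.56° + 64.03°) = -184.36°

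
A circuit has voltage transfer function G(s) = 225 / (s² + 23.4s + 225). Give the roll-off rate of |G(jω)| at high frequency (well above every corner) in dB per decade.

-40 dB/decade

With 0 zeros and 2 poles, the high-frequency asymptotic slope is 20 × (0 − 2) = -40 dB/decade.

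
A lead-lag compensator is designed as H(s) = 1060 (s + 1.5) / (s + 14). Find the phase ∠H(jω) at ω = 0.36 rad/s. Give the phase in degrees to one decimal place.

12.0°

∠(j0.36 + 1.5) = arctan(0.36/1.5) = 13.50°
∠(j0.36 + 14) = arctan(0.36/14) = 1.47°
∠H(j0.36) = 13.50° − 1.47° = 12.02°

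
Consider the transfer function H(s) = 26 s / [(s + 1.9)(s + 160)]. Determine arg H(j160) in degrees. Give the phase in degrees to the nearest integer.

-44°

∠(j160) = 90.00°
∠(j160 + 1.9) = arctan(160/1.9) = 89.32°
∠(j160 + 160) = arctan(160/160) = 45.00°
∠H(j160) = 90.00° − (89.32° + 45.00°) = -44.32°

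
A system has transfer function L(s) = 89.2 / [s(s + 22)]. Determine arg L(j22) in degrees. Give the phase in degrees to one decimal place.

-135.0°

∠(j22 + 22) = arctan(22/22) = 45.00°
∠(j22) = 90.00°
∠L(j22) = − (45.00° + 90.00°) = -135.00°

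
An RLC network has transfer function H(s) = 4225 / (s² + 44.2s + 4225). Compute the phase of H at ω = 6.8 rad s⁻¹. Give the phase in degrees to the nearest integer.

∠[(j6.8)² + 44.2(j6.8) + 4225] = ∠[4178.8 + j300.56] = 4.11°
∠H(j6.8) = −4.11° = -4.11°

-4 deg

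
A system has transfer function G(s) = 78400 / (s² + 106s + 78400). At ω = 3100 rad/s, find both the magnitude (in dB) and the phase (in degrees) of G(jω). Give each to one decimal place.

|G| = -41.7 dB, ∠G = -178.0°

|(j3100)² + 106(j3100) + 78400| = |-9.5316e+06 + j3.286e+05| = 9.537e+06
|G(j3100)| = 78400 / 9.537e+06 = 0.0082204
20 log₁₀(0.0082204) = -41.70 dB
∠[(j3100)² + 106(j3100) + 78400] = ∠[-9.5316e+06 + j3.286e+05] = 178.03°
∠G(j3100) = −178.03° = -178.03°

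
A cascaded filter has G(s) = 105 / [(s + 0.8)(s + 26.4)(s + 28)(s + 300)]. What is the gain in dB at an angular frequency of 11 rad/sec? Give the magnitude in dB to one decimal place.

-88.7 dB

|j11 + 0.8| = √(11² + 0.8²) = 11.03
|j11 + 26.4| = √(11² + 26.4²) = 28.6
|j11 + 28| = √(11² + 28²) = 30.08
|j11 + 300| = √(11² + 300²) = 300.2
|G(j11)| = 105 / (11.03 × 28.6 × 30.08 × 300.2) = 3.6859e-05
20 log₁₀(3.6859e-05) = -88.67 dB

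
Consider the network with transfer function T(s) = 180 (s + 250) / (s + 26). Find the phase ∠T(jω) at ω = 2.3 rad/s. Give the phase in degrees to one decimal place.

∠(j2.3 + 250) = arctan(2.3/250) = 0.53°
∠(j2.3 + 26) = arctan(2.3/26) = 5.06°
∠T(j2.3) = 0.53° − 5.06° = -4.53°

-4.5°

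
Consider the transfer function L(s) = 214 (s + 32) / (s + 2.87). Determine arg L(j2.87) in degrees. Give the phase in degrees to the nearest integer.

∠(j2.87 + 32) = arctan(2.87/32) = 5.13°
∠(j2.87 + 2.87) = arctan(2.87/2.87) = 45.00°
∠L(j2.87) = 5.13° − 45.00° = -39.87°

-40°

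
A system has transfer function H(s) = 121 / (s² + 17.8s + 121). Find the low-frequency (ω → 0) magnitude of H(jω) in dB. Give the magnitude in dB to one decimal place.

H(0) = 121 / 121 = 1
20 log₁₀(1) = 0.00 dB

0.0 dB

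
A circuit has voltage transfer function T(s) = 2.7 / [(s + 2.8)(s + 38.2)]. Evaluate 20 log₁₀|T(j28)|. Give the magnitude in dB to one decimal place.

-53.9 dB

|j28 + 2.8| = √(28² + 2.8²) = 28.14
|j28 + 38.2| = √(28² + 38.2²) = 47.36
|T(j28)| = 2.7 / (28.14 × 47.36) = 0.0020258
20 log₁₀(0.0020258) = -53.87 dB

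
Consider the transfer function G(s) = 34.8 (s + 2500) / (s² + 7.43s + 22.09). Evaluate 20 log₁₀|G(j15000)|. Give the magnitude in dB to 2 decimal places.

-52.57 dB

|j15000 + 2500| = √(15000² + 2500²) = 1.521e+04
|(j15000)² + 7.43(j15000) + 22.09| = |-2.25e+08 + j1.1145e+05| = 2.25e+08
|G(j15000)| = 34.8 × 1.521e+04 / 2.25e+08 = 0.002352
20 log₁₀(0.002352) = -52.571 dB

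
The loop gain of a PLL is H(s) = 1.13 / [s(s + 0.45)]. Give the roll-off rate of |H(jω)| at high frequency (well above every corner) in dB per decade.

-40 dB/decade

With 0 zeros and 2 poles, the high-frequency asymptotic slope is 20 × (0 − 2) = -40 dB/decade.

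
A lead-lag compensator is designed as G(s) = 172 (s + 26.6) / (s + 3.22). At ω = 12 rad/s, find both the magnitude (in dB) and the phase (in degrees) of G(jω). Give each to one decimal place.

|j12 + 26.6| = √(12² + 26.6²) = 29.18
|j12 + 3.22| = √(12² + 3.22²) = 12.42
|G(j12)| = 172 × 29.18 / 12.42 = 403.98
20 log₁₀(403.98) = 52.13 dB
∠(j12 + 26.6) = arctan(12/26.6) = 24.28°
∠(j12 + 3.22) = arctan(12/3.22) = 74.98°
∠G(j12) = 24.28° − 74.98° = -50.70°

|G| = 52.1 dB, ∠G = -50.7°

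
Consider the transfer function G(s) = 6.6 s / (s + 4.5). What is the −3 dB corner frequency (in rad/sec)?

For a single-pole high-pass, the −3 dB point is at the pole: ω = 4.5 rad/sec.

4.5 rad/sec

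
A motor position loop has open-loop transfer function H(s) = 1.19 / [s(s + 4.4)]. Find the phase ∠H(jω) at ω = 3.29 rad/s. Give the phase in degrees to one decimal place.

-126.8°

∠(j3.29 + 4.4) = arctan(3.29/4.4) = 36.79°
∠(j3.29) = 90.00°
∠H(j3.29) = − (36.79° + 90.00°) = -126.79°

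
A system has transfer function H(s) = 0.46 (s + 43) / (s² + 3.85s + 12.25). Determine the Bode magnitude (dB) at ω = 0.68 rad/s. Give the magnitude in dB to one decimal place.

|j0.68 + 43| = √(0.68² + 43²) = 43.01
|(j0.68)² + 3.85(j0.68) + 12.25| = |11.788 + j2.618| = 12.07
|H(j0.68)| = 0.46 × 43.01 / 12.07 = 1.6383
20 log₁₀(1.6383) = 4.29 dB

4.3 dB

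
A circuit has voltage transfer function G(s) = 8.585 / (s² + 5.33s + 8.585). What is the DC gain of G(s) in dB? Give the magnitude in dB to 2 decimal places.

0.00 dB

G(0) = 8.585 / 8.585 = 1
20 log₁₀(1) = 0.000 dB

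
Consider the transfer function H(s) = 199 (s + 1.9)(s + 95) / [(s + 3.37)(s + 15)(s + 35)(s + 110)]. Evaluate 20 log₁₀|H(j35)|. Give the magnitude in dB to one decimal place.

|j35 + 1.9| = √(35² + 1.9²) = 35.05
|j35 + 95| = √(35² + 95²) = 101.2
|j35 + 3.37| = √(35² + 3.37²) = 35.16
|j35 + 15| = √(35² + 15²) = 38.08
|j35 + 35| = √(35² + 35²) = 49.5
|j35 + 110| = √(35² + 110²) = 115.4
|H(j35)| = 199 × 35.05 × 101.2 / (35.16 × 38.08 × 49.5 × 115.4) = 0.09231
20 log₁₀(0.09231) = -20.70 dB

-20.7 dB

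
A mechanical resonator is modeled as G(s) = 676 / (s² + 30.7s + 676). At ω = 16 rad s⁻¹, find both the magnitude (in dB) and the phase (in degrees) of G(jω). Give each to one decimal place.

|G| = 0.4 dB, ∠G = -49.5°

|(j16)² + 30.7(j16) + 676| = |420 + j491.2| = 646.3
|G(j16)| = 676 / 646.3 = 1.046
20 log₁₀(1.046) = 0.39 dB
∠[(j16)² + 30.7(j16) + 676] = ∠[420 + j491.2] = 49.47°
∠G(j16) = −49.47° = -49.47°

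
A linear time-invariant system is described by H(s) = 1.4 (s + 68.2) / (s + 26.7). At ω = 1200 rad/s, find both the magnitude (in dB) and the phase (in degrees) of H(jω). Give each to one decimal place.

|H| = 2.9 dB, ∠H = -2.0°

|j1200 + 68.2| = √(1200² + 68.2²) = 1202
|j1200 + 26.7| = √(1200² + 26.7²) = 1200
|H(j1200)| = 1.4 × 1202 / 1200 = 1.4019
20 log₁₀(1.4019) = 2.93 dB
∠(j1200 + 68.2) = arctan(1200/68.2) = 86.75°
∠(j1200 + 26.7) = arctan(1200/26.7) = 88.73°
∠H(j1200) = 86.75° − 88.73° = -1.98°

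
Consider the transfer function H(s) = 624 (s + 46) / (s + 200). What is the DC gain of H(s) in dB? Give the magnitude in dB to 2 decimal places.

H(0) = 624 × 46 / 200 = 143.52
20 log₁₀(143.52) = 43.138 dB

43.14 dB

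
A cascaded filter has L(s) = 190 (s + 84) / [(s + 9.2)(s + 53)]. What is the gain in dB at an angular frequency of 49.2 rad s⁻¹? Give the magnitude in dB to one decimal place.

14.2 dB

|j49.2 + 84| = √(49.2² + 84²) = 97.35
|j49.2 + 9.2| = √(49.2² + 9.2²) = 50.05
|j49.2 + 53| = √(49.2² + 53²) = 72.32
|L(j49.2)| = 190 × 97.35 / (50.05 × 72.32) = 5.11
20 log₁₀(5.11) = 14.17 dB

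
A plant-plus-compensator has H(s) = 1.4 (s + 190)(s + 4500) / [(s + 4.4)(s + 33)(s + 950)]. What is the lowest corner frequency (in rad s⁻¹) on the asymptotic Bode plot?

4.4 rad s⁻¹

Break frequencies occur at each pole and zero magnitude: 4.4 rad s⁻¹, 33 rad s⁻¹, 190 rad s⁻¹, 950 rad s⁻¹, 4500 rad s⁻¹.
The lowest is 4.4 rad s⁻¹.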